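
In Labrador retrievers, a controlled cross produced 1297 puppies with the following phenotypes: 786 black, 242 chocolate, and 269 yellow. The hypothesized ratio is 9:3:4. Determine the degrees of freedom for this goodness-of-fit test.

A goodness-of-fit test with 3 phenotype classes has df = 3 − 1 = 2.

2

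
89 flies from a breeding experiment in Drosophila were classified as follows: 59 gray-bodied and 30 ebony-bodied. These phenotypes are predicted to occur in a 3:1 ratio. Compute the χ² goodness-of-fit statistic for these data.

Total ratio parts = 4. Expected numbers out of 89:
  gray-bodied: 89 × 3/4 = 66.75
  ebony-bodied: 89 × 1/4 = 22.25
χ² = Σ (O − E)² / E
  gray-bodied: (59 − 66.75)² / 66.75 = 0.8998
  ebony-bodied: (30 − 22.25)² / 22.25 = 2.6994
χ² = 0.8998 + 2.6994 = 3.5992 ≈ 3.599

3.599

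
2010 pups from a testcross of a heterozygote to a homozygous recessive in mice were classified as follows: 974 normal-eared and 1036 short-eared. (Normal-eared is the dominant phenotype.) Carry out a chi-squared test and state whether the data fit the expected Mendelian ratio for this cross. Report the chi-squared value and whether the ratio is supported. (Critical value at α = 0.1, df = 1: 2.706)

1.912; consistent

A testcross of a heterozygote (Aa × aa) gives a 1:1 phenotypic ratio.
Expected counts for N = 2010 under a 1:1 ratio (total parts = 2):
  normal-eared: 2010 × 1/2 = 1005
  short-eared: 2010 × 1/2 = 1005
χ² = Σ (O − E)² / E
  normal-eared: (974 − 1005)² / 1005 = 0.9562
  short-eared: (1036 − 1005)² / 1005 = 0.9562
χ² = 0.9562 + 0.9562 = 1.9124 ≈ 1.912
Degrees of freedom = 2 − 1 = 1; critical value at α = 0.1 is 2.706.
Since 1.912 < 2.706, we fail to reject the null hypothesis — the data are consistent with the 1:1 ratio.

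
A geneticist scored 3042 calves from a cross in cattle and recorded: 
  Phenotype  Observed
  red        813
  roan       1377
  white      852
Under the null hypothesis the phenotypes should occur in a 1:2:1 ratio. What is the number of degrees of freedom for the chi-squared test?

2

A goodness-of-fit test with 3 phenotype classes has df = 3 − 1 = 2.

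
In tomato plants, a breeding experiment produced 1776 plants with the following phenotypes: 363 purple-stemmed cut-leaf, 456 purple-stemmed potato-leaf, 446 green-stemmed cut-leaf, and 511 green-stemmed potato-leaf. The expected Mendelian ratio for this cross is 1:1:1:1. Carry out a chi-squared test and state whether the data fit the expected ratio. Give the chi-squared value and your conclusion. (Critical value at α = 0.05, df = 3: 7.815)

25.221; not consistent

Total ratio parts = 4. Expected numbers out of 1776:
  purple-stemmed cut-leaf: 1776 × 1/4 = 444
  purple-stemmed potato-leaf: 1776 × 1/4 = 444
  green-stemmed cut-leaf: 1776 × 1/4 = 444
  green-stemmed potato-leaf: 1776 × 1/4 = 444
χ² = Σ (O − E)² / E
  purple-stemmed cut-leaf: (363 − 444)² / 444 = 14.7770
  purple-stemmed potato-leaf: (456 − 444)² / 444 = 0.3243
  green-stemmed cut-leaf: (446 − 444)² / 444 = 0.0090
  green-stemmed potato-leaf: (511 − 444)² / 444 = 10.1104
χ² = 14.7770 + 0.3243 + 0.0090 + 10.1104 = 25.2207 ≈ 25.221
Degrees of freedom = 4 − 1 = 3; critical value at α = 0.05 is 7.815.
Since 25.221 > 7.815, we reject the null hypothesis — the data do not fit the 1:1:1:1 ratio.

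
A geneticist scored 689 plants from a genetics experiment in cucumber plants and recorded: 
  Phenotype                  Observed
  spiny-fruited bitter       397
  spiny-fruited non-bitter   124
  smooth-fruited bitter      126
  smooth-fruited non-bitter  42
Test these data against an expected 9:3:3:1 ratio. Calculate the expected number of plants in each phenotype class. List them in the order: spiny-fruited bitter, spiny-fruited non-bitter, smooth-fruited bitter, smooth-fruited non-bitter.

387.5625, 129.1875, 129.1875, 43.0625

Under the 9:3:3:1 hypothesis (Σ ratio = 16, N = 689):
  spiny-fruited bitter: 689 × 9/16 = 387.5625
  spiny-fruited non-bitter: 689 × 3/16 = 129.1875
  smooth-fruited bitter: 689 × 3/16 = 129.1875
  smooth-fruited non-bitter: 689 × 1/16 = 43.0625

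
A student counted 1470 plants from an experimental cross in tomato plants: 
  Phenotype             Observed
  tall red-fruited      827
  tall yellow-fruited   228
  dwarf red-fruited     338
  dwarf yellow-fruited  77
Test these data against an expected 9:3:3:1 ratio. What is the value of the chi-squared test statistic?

24.753

Total ratio parts = 16. Expected numbers out of 1470:
  tall red-fruited: 1470 × 9/16 = 826.875
  tall yellow-fruited: 1470 × 3/16 = 275.625
  dwarf red-fruited: 1470 × 3/16 = 275.625
  dwarf yellow-fruited: 1470 × 1/16 = 91.875
χ² = Σ (O − E)² / E
  tall red-fruited: (827 − 826.875)² / 826.875 = 0.0000
  tall yellow-fruited: (228 − 275.625)² / 275.625 = 8.2291
  dwarf red-fruited: (338 − 275.625)² / 275.625 = 14.1157
  dwarf yellow-fruited: (77 − 91.875)² / 91.875 = 2.4083
χ² = 0.0000 + 8.2291 + 14.1157 + 2.4083 = 24.7531 ≈ 24.753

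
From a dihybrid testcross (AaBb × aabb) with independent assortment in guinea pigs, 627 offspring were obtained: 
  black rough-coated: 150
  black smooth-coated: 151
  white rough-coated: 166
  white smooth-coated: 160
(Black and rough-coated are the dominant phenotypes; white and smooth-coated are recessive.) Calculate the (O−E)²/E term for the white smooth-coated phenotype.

0.067

A dihybrid testcross with independent assortment gives a 1:1:1:1 ratio.
Expected counts for N = 627 under a 1:1:1:1 ratio (total parts = 4):
  black rough-coated: 627 × 1/4 = 156.75
  black smooth-coated: 627 × 1/4 = 156.75
  white rough-coated: 627 × 1/4 = 156.75
  white smooth-coated: 627 × 1/4 = 156.75
Contribution of white smooth-coated: (160 − 156.75)² / 156.75 = 0.0674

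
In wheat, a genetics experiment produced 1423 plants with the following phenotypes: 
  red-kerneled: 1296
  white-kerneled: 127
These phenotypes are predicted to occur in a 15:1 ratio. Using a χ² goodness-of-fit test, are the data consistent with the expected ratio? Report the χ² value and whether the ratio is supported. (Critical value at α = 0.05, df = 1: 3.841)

17.376; not consistent

Under the 15:1 hypothesis (Σ ratio = 16, N = 1423):
  red-kerneled: 1423 × 15/16 = 1334.0625
  white-kerneled: 1423 × 1/16 = 88.9375
χ² = Σ (O − E)² / E
  red-kerneled: (1296 − 1334.0625)² / 1334.0625 = 1.0860
  white-kerneled: (127 − 88.9375)² / 88.9375 = 16.2896
χ² = 1.0860 + 16.2896 = 17.3756 ≈ 17.376
Degrees of freedom = 2 − 1 = 1; critical value at α = 0.05 is 3.841.
Since 17.376 > 3.841, we reject the null hypothesis — the data do not fit the 15:1 ratio.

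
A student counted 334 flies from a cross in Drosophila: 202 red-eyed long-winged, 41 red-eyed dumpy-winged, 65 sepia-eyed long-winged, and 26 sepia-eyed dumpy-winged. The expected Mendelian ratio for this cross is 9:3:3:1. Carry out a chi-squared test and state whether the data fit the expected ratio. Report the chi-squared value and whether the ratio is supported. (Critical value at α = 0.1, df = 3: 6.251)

The 9:3:3:1 ratio has 16 parts, so with N = 334 the expected counts are:
  red-eyed long-winged: 334 × 9/16 = 187.875
  red-eyed dumpy-winged: 334 × 3/16 = 62.625
  sepia-eyed long-winged: 334 × 3/16 = 62.625
  sepia-eyed dumpy-winged: 334 × 1/16 = 20.875
χ² = Σ (O − E)² / E
  red-eyed long-winged: (202 − 187.875)² / 187.875 = 1.0620
  red-eyed dumpy-winged: (41 − 62.625)² / 62.625 = 7.4673
  sepia-eyed long-winged: (65 − 62.625)² / 62.625 = 0.0901
  sepia-eyed dumpy-winged: (26 − 20.875)² / 20.875 = 1.2582
χ² = 1.0620 + 7.4673 + 0.0901 + 1.2582 = 9.8776 ≈ 9.878
Degrees of freedom = 4 − 1 = 3; critical value at α = 0.1 is 6.251.
Since 9.878 > 6.251, we reject the null hypothesis — the data do not fit the 9:3:3:1 ratio.

9.878; not consistent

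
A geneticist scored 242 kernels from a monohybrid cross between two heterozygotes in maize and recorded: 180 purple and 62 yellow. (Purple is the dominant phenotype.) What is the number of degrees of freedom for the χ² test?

1

For a monohybrid cross between heterozygotes with complete dominance, the expected phenotypic ratio is 3:1.
A goodness-of-fit test with 2 phenotype classes has df = 2 − 1 = 1.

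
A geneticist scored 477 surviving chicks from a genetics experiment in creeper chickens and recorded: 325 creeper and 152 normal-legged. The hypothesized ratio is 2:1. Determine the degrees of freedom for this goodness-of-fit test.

1

A goodness-of-fit test with 2 phenotype classes has df = 2 − 1 = 1.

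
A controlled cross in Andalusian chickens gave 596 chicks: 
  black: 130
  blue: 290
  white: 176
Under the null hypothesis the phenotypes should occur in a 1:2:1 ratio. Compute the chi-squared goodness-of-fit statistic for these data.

7.530

The 1:2:1 ratio has 4 parts, so with N = 596 the expected counts are:
  black: 596 × 1/4 = 149
  blue: 596 × 2/4 = 298
  white: 596 × 1/4 = 149
χ² = Σ (O − E)² / E
  black: (130 − 149)² / 149 = 2.4228
  blue: (290 − 298)² / 298 = 0.2148
  white: (176 − 149)² / 149 = 4.8926
χ² = 2.4228 + 0.2148 + 4.8926 = 7.5302 ≈ 7.530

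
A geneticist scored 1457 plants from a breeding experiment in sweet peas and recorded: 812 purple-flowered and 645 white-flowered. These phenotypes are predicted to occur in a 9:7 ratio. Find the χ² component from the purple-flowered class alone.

The 9:7 ratio has 16 parts, so with N = 1457 the expected counts are:
  purple-flowered: 1457 × 9/16 = 819.5625
  white-flowered: 1457 × 7/16 = 637.4375
Contribution of purple-flowered: (812 − 819.5625)² / 819.5625 = 0.0698

0.070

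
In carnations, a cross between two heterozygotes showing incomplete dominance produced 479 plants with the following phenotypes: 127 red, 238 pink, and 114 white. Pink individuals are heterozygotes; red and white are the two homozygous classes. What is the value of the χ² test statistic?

0.724

With incomplete dominance, a heterozygote × heterozygote cross gives a 1:2:1 phenotypic ratio.
Under the 1:2:1 hypothesis (Σ ratio = 4, N = 479):
  red: 479 × 1/4 = 119.75
  pink: 479 × 2/4 = 239.5
  white: 479 × 1/4 = 119.75
χ² = Σ (O − E)² / E
  red: (127 − 119.75)² / 119.75 = 0.4389
  pink: (238 − 239.5)² / 239.5 = 0.0094
  white: (114 − 119.75)² / 119.75 = 0.2761
χ² = 0.4389 + 0.0094 + 0.2761 = 0.7244 ≈ 0.724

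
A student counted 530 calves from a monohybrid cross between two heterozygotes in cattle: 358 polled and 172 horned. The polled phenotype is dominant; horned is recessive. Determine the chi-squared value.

15.701

For a monohybrid cross between heterozygotes with complete dominance, the expected phenotypic ratio is 3:1.
Expected counts for N = 530 under a 3:1 ratio (total parts = 4):
  polled: 530 × 3/4 = 397.5
  horned: 530 × 1/4 = 132.5
χ² = Σ (O − E)² / E
  polled: (358 − 397.5)² / 397.5 = 3.9252
  horned: (172 − 132.5)² / 132.5 = 11.7755
χ² = 3.9252 + 11.7755 = 15.7007 ≈ 15.701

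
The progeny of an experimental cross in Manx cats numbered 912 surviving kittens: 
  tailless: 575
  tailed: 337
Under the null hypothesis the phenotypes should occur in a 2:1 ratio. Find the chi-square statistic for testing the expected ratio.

Total ratio parts = 3. Expected numbers out of 912:
  tailless: 912 × 2/3 = 608
  tailed: 912 × 1/3 = 304
χ² = Σ (O − E)² / E
  tailless: (575 − 608)² / 608 = 1.7911
  tailed: (337 − 304)² / 304 = 3.5822
χ² = 1.7911 + 3.5822 = 5.3733 ≈ 5.373

5.373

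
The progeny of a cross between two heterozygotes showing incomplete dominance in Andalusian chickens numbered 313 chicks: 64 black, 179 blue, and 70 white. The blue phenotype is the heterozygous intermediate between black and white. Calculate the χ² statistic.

6.700

With incomplete dominance, a heterozygote × heterozygote cross gives a 1:2:1 phenotypic ratio.
The 1:2:1 ratio has 4 parts, so with N = 313 the expected counts are:
  black: 313 × 1/4 = 78.25
  blue: 313 × 2/4 = 156.5
  white: 313 × 1/4 = 78.25
χ² = Σ (O − E)² / E
  black: (64 − 78.25)² / 78.25 = 2.5950
  blue: (179 − 156.5)² / 156.5 = 3.2348
  white: (70 − 78.25)² / 78.25 = 0.8698
χ² = 2.5950 + 3.2348 + 0.8698 = 6.6996 ≈ 6.700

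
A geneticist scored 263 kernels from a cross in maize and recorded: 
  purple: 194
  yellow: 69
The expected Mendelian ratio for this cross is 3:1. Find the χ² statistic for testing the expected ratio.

Under the 3:1 hypothesis (Σ ratio = 4, N = 263):
  purple: 263 × 3/4 = 197.25
  yellow: 263 × 1/4 = 65.75
χ² = Σ (O − E)² / E
  purple: (194 − 197.25)² / 197.25 = 0.0535
  yellow: (69 − 65.75)² / 65.75 = 0.1606
χ² = 0.0535 + 0.1606 = 0.2141 ≈ 0.214

0.214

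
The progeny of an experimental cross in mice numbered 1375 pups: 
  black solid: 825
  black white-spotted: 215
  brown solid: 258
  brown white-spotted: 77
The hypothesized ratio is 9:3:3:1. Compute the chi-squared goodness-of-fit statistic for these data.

Under the 9:3:3:1 hypothesis (Σ ratio = 16, N = 1375):
  black solid: 1375 × 9/16 = 773.4375
  black white-spotted: 1375 × 3/16 = 257.8125
  brown solid: 1375 × 3/16 = 257.8125
  brown white-spotted: 1375 × 1/16 = 85.9375
χ² = Σ (O − E)² / E
  black solid: (825 − 773.4375)² / 773.4375 = 3.4375
  black white-spotted: (215 − 257.8125)² / 257.8125 = 7.1095
  brown solid: (258 − 257.8125)² / 257.8125 = 0.0001
  brown white-spotted: (77 − 85.9375)² / 85.9375 = 0.9295
χ² = 3.4375 + 7.1095 + 0.0001 + 0.9295 = 11.4766 ≈ 11.477

11.477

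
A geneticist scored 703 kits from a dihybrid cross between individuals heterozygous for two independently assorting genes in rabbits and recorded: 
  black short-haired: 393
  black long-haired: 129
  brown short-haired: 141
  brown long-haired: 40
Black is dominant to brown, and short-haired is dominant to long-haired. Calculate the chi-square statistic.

A dihybrid F₂ with independent assortment and complete dominance at both loci gives a 9:3:3:1 phenotypic ratio.
The 9:3:3:1 ratio has 16 parts, so with N = 703 the expected counts are:
  black short-haired: 703 × 9/16 = 395.4375
  black long-haired: 703 × 3/16 = 131.8125
  brown short-haired: 703 × 3/16 = 131.8125
  brown long-haired: 703 × 1/16 = 43.9375
χ² = Σ (O − E)² / E
  black short-haired: (393 − 395.4375)² / 395.4375 = 0.0150
  black long-haired: (129 − 131.8125)² / 131.8125 = 0.0600
  brown short-haired: (141 − 131.8125)² / 131.8125 = 0.6404
  brown long-haired: (40 − 43.9375)² / 43.9375 = 0.3529
χ² = 0.0150 + 0.0600 + 0.6404 + 0.3529 = 1.0683 ≈ 1.068

1.068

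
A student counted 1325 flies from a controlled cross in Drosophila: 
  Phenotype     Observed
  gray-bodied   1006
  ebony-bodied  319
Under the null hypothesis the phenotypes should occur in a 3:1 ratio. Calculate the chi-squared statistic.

0.604

Under the 3:1 hypothesis (Σ ratio = 4, N = 1325):
  gray-bodied: 1325 × 3/4 = 993.75
  ebony-bodied: 1325 × 1/4 = 331.25
χ² = Σ (O − E)² / E
  gray-bodied: (1006 − 993.75)² / 993.75 = 0.1510
  ebony-bodied: (319 − 331.25)² / 331.25 = 0.4530
χ² = 0.1510 + 0.4530 = 0.604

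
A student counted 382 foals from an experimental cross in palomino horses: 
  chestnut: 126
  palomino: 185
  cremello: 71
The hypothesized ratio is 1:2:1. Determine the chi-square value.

16.215

Expected counts for N = 382 under a 1:2:1 ratio (total parts = 4):
  chestnut: 382 × 1/4 = 95.5
  palomino: 382 × 2/4 = 191
  cremello: 382 × 1/4 = 95.5
χ² = Σ (O − E)² / E
  chestnut: (126 − 95.5)² / 95.5 = 9.7408
  palomino: (185 − 191)² / 191 = 0.1885
  cremello: (71 − 95.5)² / 95.5 = 6.2853
χ² = 9.7408 + 0.1885 + 6.2853 = 16.2146 ≈ 16.215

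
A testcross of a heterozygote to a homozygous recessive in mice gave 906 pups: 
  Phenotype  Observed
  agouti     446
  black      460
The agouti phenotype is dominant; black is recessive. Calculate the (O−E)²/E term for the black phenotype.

A testcross of a heterozygote (Aa × aa) gives a 1:1 phenotypic ratio.
Total ratio parts = 2. Expected numbers out of 906:
  agouti: 906 × 1/2 = 453
  black: 906 × 1/2 = 453
Contribution of black: (460 − 453)² / 453 = 0.1082

0.108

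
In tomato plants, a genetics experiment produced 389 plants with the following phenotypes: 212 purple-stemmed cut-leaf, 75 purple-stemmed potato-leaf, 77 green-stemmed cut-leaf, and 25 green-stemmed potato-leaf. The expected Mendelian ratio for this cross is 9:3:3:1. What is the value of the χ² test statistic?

0.516

Under the 9:3:3:1 hypothesis (Σ ratio = 16, N = 389):
  purple-stemmed cut-leaf: 389 × 9/16 = 218.8125
  purple-stemmed potato-leaf: 389 × 3/16 = 72.9375
  green-stemmed cut-leaf: 389 × 3/16 = 72.9375
  green-stemmed potato-leaf: 389 × 1/16 = 24.3125
χ² = Σ (O − E)² / E
  purple-stemmed cut-leaf: (212 − 218.8125)² / 218.8125 = 0.2121
  purple-stemmed potato-leaf: (75 − 72.9375)² / 72.9375 = 0.0583
  green-stemmed cut-leaf: (77 − 72.9375)² / 72.9375 = 0.2263
  green-stemmed potato-leaf: (25 − 24.3125)² / 24.3125 = 0.0194
χ² = 0.2121 + 0.0583 + 0.2263 + 0.0194 = 0.5161 ≈ 0.516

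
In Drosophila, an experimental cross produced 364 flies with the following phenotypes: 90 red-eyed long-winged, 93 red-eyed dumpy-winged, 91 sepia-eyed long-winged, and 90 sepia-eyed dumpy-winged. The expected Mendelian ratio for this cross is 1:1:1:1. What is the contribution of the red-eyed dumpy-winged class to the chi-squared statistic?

Expected counts for N = 364 under a 1:1:1:1 ratio (total parts = 4):
  red-eyed long-winged: 364 × 1/4 = 91
  red-eyed dumpy-winged: 364 × 1/4 = 91
  sepia-eyed long-winged: 364 × 1/4 = 91
  sepia-eyed dumpy-winged: 364 × 1/4 = 91
Contribution of red-eyed dumpy-winged: (93 − 91)² / 91 = 0.0440

0.044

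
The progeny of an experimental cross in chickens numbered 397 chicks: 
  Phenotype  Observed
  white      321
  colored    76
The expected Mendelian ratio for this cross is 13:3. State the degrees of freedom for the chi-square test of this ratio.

1

A goodness-of-fit test with 2 phenotype classes has df = 2 − 1 = 1.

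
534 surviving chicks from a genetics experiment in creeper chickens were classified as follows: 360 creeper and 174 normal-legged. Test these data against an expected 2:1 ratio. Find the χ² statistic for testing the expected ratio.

0.135

Total ratio parts = 3. Expected numbers out of 534:
  creeper: 534 × 2/3 = 356
  normal-legged: 534 × 1/3 = 178
χ² = Σ (O − E)² / E
  creeper: (360 − 356)² / 356 = 0.0449
  normal-legged: (174 − 178)² / 178 = 0.0899
χ² = 0.0449 + 0.0899 = 0.1348 ≈ 0.135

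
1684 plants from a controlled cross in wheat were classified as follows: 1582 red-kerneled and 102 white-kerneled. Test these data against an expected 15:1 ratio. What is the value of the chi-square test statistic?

0.107

Total ratio parts = 16. Expected numbers out of 1684:
  red-kerneled: 1684 × 15/16 = 1578.75
  white-kerneled: 1684 × 1/16 = 105.25
χ² = Σ (O − E)² / E
  red-kerneled: (1582 − 1578.75)² / 1578.75 = 0.0067
  white-kerneled: (102 − 105.25)² / 105.25 = 0.1004
χ² = 0.0067 + 0.1004 = 0.1071 ≈ 0.107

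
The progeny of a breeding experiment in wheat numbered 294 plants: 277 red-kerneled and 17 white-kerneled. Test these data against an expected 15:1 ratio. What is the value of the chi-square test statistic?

0.110

Under the 15:1 hypothesis (Σ ratio = 16, N = 294):
  red-kerneled: 294 × 15/16 = 275.625
  white-kerneled: 294 × 1/16 = 18.375
χ² = Σ (O − E)² / E
  red-kerneled: (277 − 275.625)² / 275.625 = 0.0069
  white-kerneled: (17 − 18.375)² / 18.375 = 0.1029
χ² = 0.0069 + 0.1029 = 0.1098 ≈ 0.110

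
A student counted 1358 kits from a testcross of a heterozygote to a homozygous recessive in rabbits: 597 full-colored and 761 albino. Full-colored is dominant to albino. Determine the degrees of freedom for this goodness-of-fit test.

A testcross of a heterozygote (Aa × aa) gives a 1:1 phenotypic ratio.
A goodness-of-fit test with 2 phenotype classes has df = 2 − 1 = 1.

1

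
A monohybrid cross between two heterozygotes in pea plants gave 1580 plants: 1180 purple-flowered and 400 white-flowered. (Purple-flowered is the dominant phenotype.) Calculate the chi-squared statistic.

0.084

For a monohybrid cross between heterozygotes with complete dominance, the expected phenotypic ratio is 3:1.
Total ratio parts = 4. Expected numbers out of 1580:
  purple-flowered: 1580 × 3/4 = 1185
  white-flowered: 1580 × 1/4 = 395
χ² = Σ (O − E)² / E
  purple-flowered: (1180 − 1185)² / 1185 = 0.0211
  white-flowered: (400 − 395)² / 395 = 0.0633
χ² = 0.0211 + 0.0633 = 0.0844 ≈ 0.084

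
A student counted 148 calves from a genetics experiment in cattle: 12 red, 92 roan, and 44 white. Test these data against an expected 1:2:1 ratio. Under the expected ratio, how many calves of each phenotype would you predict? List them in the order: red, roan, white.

37, 74, 37

Expected counts for N = 148 under a 1:2:1 ratio (total parts = 4):
  red: 148 × 1/4 = 37
  roan: 148 × 2/4 = 74
  white: 148 × 1/4 = 37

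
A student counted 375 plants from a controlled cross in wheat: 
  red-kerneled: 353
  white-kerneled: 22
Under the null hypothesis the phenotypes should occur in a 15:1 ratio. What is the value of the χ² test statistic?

0.094

Total ratio parts = 16. Expected numbers out of 375:
  red-kerneled: 375 × 15/16 = 351.5625
  white-kerneled: 375 × 1/16 = 23.4375
χ² = Σ (O − E)² / E
  red-kerneled: (353 − 351.5625)² / 351.5625 = 0.0059
  white-kerneled: (22 − 23.4375)² / 23.4375 = 0.0882
χ² = 0.0059 + 0.0882 = 0.0941 ≈ 0.094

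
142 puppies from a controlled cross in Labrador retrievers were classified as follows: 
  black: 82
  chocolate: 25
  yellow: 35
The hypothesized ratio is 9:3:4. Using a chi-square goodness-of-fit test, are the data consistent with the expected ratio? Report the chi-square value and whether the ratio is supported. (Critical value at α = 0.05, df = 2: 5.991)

0.163; consistent

The 9:3:4 ratio has 16 parts, so with N = 142 the expected counts are:
  black: 142 × 9/16 = 79.875
  chocolate: 142 × 3/16 = 26.625
  yellow: 142 × 4/16 = 35.5
χ² = Σ (O − E)² / E
  black: (82 − 79.875)² / 79.875 = 0.0565
  chocolate: (25 − 26.625)² / 26.625 = 0.0992
  yellow: (35 − 35.5)² / 35.5 = 0.0070
χ² = 0.0565 + 0.0992 + 0.0070 = 0.1627 ≈ 0.163
Degrees of freedom = 3 − 1 = 2; critical value at α = 0.05 is 5.991.
Since 0.163 < 5.991, we fail to reject the null hypothesis — the data are consistent with the 9:3:4 ratio.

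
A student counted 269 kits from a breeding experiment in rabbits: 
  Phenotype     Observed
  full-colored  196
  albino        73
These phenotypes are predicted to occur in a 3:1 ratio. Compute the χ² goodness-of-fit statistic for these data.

Total ratio parts = 4. Expected numbers out of 269:
  full-colored: 269 × 3/4 = 201.75
  albino: 269 × 1/4 = 67.25
χ² = Σ (O − E)² / E
  full-colored: (196 − 201.75)² / 201.75 = 0.1639
  albino: (73 − 67.25)² / 67.25 = 0.4916
χ² = 0.1639 + 0.4916 = 0.6555 ≈ 0.656

0.656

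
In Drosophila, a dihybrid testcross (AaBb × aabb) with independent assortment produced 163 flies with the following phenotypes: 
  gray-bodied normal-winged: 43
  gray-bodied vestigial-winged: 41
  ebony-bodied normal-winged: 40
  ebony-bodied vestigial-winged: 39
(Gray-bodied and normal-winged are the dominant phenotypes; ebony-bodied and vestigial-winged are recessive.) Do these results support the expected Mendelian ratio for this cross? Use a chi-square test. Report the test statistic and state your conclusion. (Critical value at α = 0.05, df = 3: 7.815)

A dihybrid testcross with independent assortment gives a 1:1:1:1 ratio.
Under the 1:1:1:1 hypothesis (Σ ratio = 4, N = 163):
  gray-bodied normal-winged: 163 × 1/4 = 40.75
  gray-bodied vestigial-winged: 163 × 1/4 = 40.75
  ebony-bodied normal-winged: 163 × 1/4 = 40.75
  ebony-bodied vestigial-winged: 163 × 1/4 = 40.75
χ² = Σ (O − E)² / E
  gray-bodied normal-winged: (43 − 40.75)² / 40.75 = 0.1242
  gray-bodied vestigial-winged: (41 − 40.75)² / 40.75 = 0.0015
  ebony-bodied normal-winged: (40 − 40.75)² / 40.75 = 0.0138
  ebony-bodied vestigial-winged: (39 − 40.75)² / 40.75 = 0.0752
χ² = 0.1242 + 0.0015 + 0.0138 + 0.0752 = 0.2147 ≈ 0.215
Degrees of freedom = 4 − 1 = 3; critical value at α = 0.05 is 7.815.
Since 0.215 < 7.815, we fail to reject the null hypothesis — the data are consistent with the 1:1:1:1 ratio.

0.215; consistent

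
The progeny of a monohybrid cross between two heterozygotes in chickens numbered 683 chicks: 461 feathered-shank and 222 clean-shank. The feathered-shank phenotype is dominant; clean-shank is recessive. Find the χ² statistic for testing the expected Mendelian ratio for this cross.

For a monohybrid cross between heterozygotes with complete dominance, the expected phenotypic ratio is 3:1.
Expected counts for N = 683 under a 3:1 ratio (total parts = 4):
  feathered-shank: 683 × 3/4 = 512.25
  clean-shank: 683 × 1/4 = 170.75
χ² = Σ (O − E)² / E
  feathered-shank: (461 − 512.25)² / 512.25 = 5.1275
  clean-shank: (222 − 170.75)² / 170.75 = 15.3825
χ² = 5.1275 + 15.3825 = 20.510

20.510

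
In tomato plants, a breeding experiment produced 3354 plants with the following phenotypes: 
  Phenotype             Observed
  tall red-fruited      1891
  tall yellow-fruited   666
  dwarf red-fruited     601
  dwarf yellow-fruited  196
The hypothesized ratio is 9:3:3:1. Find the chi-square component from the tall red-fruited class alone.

0.010

Total ratio parts = 16. Expected numbers out of 3354:
  tall red-fruited: 3354 × 9/16 = 1886.625
  tall yellow-fruited: 3354 × 3/16 = 628.875
  dwarf red-fruited: 3354 × 3/16 = 628.875
  dwarf yellow-fruited: 3354 × 1/16 = 209.625
Contribution of tall red-fruited: (1891 − 1886.625)² / 1886.625 = 0.0101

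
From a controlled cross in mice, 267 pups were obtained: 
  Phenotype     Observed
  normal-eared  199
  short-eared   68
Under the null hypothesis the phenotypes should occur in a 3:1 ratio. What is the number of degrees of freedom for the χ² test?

A goodness-of-fit test with 2 phenotype classes has df = 2 − 1 = 1.

1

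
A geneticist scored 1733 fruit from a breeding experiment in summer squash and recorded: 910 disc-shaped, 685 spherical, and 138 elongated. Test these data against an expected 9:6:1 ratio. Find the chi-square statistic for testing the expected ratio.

The 9:6:1 ratio has 16 parts, so with N = 1733 the expected counts are:
  disc-shaped: 1733 × 9/16 = 974.8125
  spherical: 1733 × 6/16 = 649.875
  elongated: 1733 × 1/16 = 108.3125
χ² = Σ (O − E)² / E
  disc-shaped: (910 − 974.8125)² / 974.8125 = 4.3092
  spherical: (685 − 649.875)² / 649.875 = 1.8985
  elongated: (138 − 108.3125)² / 108.3125 = 8.1371
χ² = 4.3092 + 1.8985 + 8.1371 = 14.3448 ≈ 14.345

14.345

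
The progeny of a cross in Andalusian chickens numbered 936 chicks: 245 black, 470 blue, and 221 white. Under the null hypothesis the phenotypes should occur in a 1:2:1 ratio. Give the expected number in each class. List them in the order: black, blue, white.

234, 468, 234

Expected counts for N = 936 under a 1:2:1 ratio (total parts = 4):
  black: 936 × 1/4 = 234
  blue: 936 × 2/4 = 468
  white: 936 × 1/4 = 234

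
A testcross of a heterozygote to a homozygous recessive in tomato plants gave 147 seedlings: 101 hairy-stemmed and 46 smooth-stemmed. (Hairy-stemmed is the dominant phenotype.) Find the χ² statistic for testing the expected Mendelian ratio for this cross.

20.578

A testcross of a heterozygote (Aa × aa) gives a 1:1 phenotypic ratio.
Total ratio parts = 2. Expected numbers out of 147:
  hairy-stemmed: 147 × 1/2 = 73.5
  smooth-stemmed: 147 × 1/2 = 73.5
χ² = Σ (O − E)² / E
  hairy-stemmed: (101 − 73.5)² / 73.5 = 10.2891
  smooth-stemmed: (46 − 73.5)² / 73.5 = 10.2891
χ² = 10.2891 + 10.2891 = 20.5782 ≈ 20.578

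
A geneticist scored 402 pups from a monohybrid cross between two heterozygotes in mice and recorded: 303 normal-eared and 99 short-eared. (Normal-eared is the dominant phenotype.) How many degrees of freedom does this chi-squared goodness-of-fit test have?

For a monohybrid cross between heterozygotes with complete dominance, the expected phenotypic ratio is 3:1.
A goodness-of-fit test with 2 phenotype classes has df = 2 − 1 = 1.

1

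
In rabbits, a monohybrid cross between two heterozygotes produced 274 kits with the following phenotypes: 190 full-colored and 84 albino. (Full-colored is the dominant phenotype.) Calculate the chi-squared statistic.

For a monohybrid cross between heterozygotes with complete dominance, the expected phenotypic ratio is 3:1.
Expected counts for N = 274 under a 3:1 ratio (total parts = 4):
  full-colored: 274 × 3/4 = 205.5
  albino: 274 × 1/4 = 68.5
χ² = Σ (O − E)² / E
  full-colored: (190 − 205.5)² / 205.5 = 1.1691
  albino: (84 − 68.5)² / 68.5 = 3.5073
χ² = 1.1691 + 3.5073 = 4.6764 ≈ 4.676

4.676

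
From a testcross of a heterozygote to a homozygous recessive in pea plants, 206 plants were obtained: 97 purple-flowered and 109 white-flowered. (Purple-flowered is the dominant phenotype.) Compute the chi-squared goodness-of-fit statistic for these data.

0.699

A testcross of a heterozygote (Aa × aa) gives a 1:1 phenotypic ratio.
The 1:1 ratio has 2 parts, so with N = 206 the expected counts are:
  purple-flowered: 206 × 1/2 = 103
  white-flowered: 206 × 1/2 = 103
χ² = Σ (O − E)² / E
  purple-flowered: (97 − 103)² / 103 = 0.3495
  white-flowered: (109 − 103)² / 103 = 0.3495
χ² = 0.3495 + 0.3495 = 0.699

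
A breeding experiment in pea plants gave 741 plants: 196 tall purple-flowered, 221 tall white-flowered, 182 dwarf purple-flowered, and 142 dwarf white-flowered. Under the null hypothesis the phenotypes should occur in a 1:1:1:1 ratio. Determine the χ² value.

Expected counts for N = 741 under a 1:1:1:1 ratio (total parts = 4):
  tall purple-flowered: 741 × 1/4 = 185.25
  tall white-flowered: 741 × 1/4 = 185.25
  dwarf purple-flowered: 741 × 1/4 = 185.25
  dwarf white-flowered: 741 × 1/4 = 185.25
χ² = Σ (O − E)² / E
  tall purple-flowered: (196 − 185.25)² / 185.25 = 0.6238
  tall white-flowered: (221 − 185.25)² / 185.25 = 6.8991
  dwarf purple-flowered: (182 − 185.25)² / 185.25 = 0.0570
  dwarf white-flowered: (142 − 185.25)² / 185.25 = 10.0975
χ² = 0.6238 + 6.8991 + 0.0570 + 10.0975 = 17.6774 ≈ 17.677

17.677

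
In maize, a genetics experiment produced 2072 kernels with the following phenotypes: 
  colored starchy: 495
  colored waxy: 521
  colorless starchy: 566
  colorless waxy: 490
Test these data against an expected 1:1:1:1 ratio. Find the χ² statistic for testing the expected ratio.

7.000

Expected counts for N = 2072 under a 1:1:1:1 ratio (total parts = 4):
  colored starchy: 2072 × 1/4 = 518
  colored waxy: 2072 × 1/4 = 518
  colorless starchy: 2072 × 1/4 = 518
  colorless waxy: 2072 × 1/4 = 518
χ² = Σ (O − E)² / E
  colored starchy: (495 − 518)² / 518 = 1.0212
  colored waxy: (521 − 518)² / 518 = 0.0174
  colorless starchy: (566 − 518)² / 518 = 4.4479
  colorless waxy: (490 − 518)² / 518 = 1.5135
χ² = 1.0212 + 0.0174 + 4.4479 + 1.5135 = 7.000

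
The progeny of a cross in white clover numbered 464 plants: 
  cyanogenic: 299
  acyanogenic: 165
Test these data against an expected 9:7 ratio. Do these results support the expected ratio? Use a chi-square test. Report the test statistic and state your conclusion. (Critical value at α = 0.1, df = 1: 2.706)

Expected counts for N = 464 under a 9:7 ratio (total parts = 16):
  cyanogenic: 464 × 9/16 = 261
  acyanogenic: 464 × 7/16 = 203
χ² = Σ (O − E)² / E
  cyanogenic: (299 − 261)² / 261 = 5.5326
  acyanogenic: (165 − 203)² / 203 = 7.1133
χ² = 5.5326 + 7.1133 = 12.6459 ≈ 12.646
Degrees of freedom = 2 − 1 = 1; critical value at α = 0.1 is 2.706.
Since 12.646 > 2.706, we reject the null hypothesis — the data do not fit the 9:7 ratio.

12.646; not consistent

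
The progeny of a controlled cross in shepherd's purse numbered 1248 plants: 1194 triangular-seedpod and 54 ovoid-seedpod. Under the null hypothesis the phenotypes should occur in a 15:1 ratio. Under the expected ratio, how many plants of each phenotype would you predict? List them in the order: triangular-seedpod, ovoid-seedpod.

1170, 78

Total ratio parts = 16. Expected numbers out of 1248:
  triangular-seedpod: 1248 × 15/16 = 1170
  ovoid-seedpod: 1248 × 1/16 = 78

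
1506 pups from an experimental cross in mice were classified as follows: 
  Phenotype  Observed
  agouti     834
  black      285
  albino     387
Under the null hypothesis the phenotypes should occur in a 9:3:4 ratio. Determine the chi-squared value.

Total ratio parts = 16. Expected numbers out of 1506:
  agouti: 1506 × 9/16 = 847.125
  black: 1506 × 3/16 = 282.375
  albino: 1506 × 4/16 = 376.5
χ² = Σ (O − E)² / E
  agouti: (834 − 847.125)² / 847.125 = 0.2034
  black: (285 − 282.375)² / 282.375 = 0.0244
  albino: (387 − 376.5)² / 376.5 = 0.2928
χ² = 0.2034 + 0.0244 + 0.2928 = 0.5206 ≈ 0.521

0.521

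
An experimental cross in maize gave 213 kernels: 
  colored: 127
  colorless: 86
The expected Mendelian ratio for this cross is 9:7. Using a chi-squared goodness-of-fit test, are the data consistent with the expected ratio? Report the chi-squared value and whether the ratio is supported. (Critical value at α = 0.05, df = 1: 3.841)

Expected counts for N = 213 under a 9:7 ratio (total parts = 16):
  colored: 213 × 9/16 = 119.8125
  colorless: 213 × 7/16 = 93.1875
χ² = Σ (O − E)² / E
  colored: (127 − 119.8125)² / 119.8125 = 0.4312
  colorless: (86 − 93.1875)² / 93.1875 = 0.5544
χ² = 0.4312 + 0.5544 = 0.9856 ≈ 0.986
Degrees of freedom = 2 − 1 = 1; critical value at α = 0.05 is 3.841.
Since 0.986 < 3.841, we fail to reject the null hypothesis — the data are consistent with the 9:7 ratio.

0.986; consistent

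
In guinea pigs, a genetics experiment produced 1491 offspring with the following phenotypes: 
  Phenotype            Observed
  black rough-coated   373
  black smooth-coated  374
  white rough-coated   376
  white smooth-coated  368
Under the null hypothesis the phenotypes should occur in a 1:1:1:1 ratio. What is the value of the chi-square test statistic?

0.093

Total ratio parts = 4. Expected numbers out of 1491:
  black rough-coated: 1491 × 1/4 = 372.75
  black smooth-coated: 1491 × 1/4 = 372.75
  white rough-coated: 1491 × 1/4 = 372.75
  white smooth-coated: 1491 × 1/4 = 372.75
χ² = Σ (O − E)² / E
  black rough-coated: (373 − 372.75)² / 372.75 = 0.0002
  black smooth-coated: (374 − 372.75)² / 372.75 = 0.0042
  white rough-coated: (376 − 372.75)² / 372.75 = 0.0283
  white smooth-coated: (368 − 372.75)² / 372.75 = 0.0605
χ² = 0.0002 + 0.0042 + 0.0283 + 0.0605 = 0.0932 ≈ 0.093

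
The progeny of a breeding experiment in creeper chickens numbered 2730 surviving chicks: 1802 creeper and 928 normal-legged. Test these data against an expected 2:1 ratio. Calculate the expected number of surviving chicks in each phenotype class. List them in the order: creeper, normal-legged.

1820, 910

Total ratio parts = 3. Expected numbers out of 2730:
  creeper: 2730 × 2/3 = 1820
  normal-legged: 2730 × 1/3 = 910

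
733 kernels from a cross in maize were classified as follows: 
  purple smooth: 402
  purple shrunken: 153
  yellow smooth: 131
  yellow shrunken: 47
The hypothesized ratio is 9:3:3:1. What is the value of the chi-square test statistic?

The 9:3:3:1 ratio has 16 parts, so with N = 733 the expected counts are:
  purple smooth: 733 × 9/16 = 412.3125
  purple shrunken: 733 × 3/16 = 137.4375
  yellow smooth: 733 × 3/16 = 137.4375
  yellow shrunken: 733 × 1/16 = 45.8125
χ² = Σ (O − E)² / E
  purple smooth: (402 − 412.3125)² / 412.3125 = 0.2579
  purple shrunken: (153 − 137.4375)² / 137.4375 = 1.7622
  yellow smooth: (131 − 137.4375)² / 137.4375 = 0.3015
  yellow shrunken: (47 − 45.8125)² / 45.8125 = 0.0308
χ² = 0.2579 + 1.7622 + 0.3015 + 0.0308 = 2.3524 ≈ 2.352

2.352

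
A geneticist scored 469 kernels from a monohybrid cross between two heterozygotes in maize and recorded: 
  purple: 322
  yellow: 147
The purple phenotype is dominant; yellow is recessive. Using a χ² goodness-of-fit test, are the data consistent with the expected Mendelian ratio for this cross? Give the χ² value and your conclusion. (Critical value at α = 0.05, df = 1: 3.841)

For a monohybrid cross between heterozygotes with complete dominance, the expected phenotypic ratio is 3:1.
Total ratio parts = 4. Expected numbers out of 469:
  purple: 469 × 3/4 = 351.75
  yellow: 469 × 1/4 = 117.25
χ² = Σ (O − E)² / E
  purple: (322 − 351.75)² / 351.75 = 2.5162
  yellow: (147 − 117.25)² / 117.25 = 7.5485
χ² = 2.5162 + 7.5485 = 10.0647 ≈ 10.065
Degrees of freedom = 2 − 1 = 1; critical value at α = 0.05 is 3.841.
Since 10.065 > 3.841, we reject the null hypothesis — the data do not fit the 3:1 ratio.

10.065; not consistent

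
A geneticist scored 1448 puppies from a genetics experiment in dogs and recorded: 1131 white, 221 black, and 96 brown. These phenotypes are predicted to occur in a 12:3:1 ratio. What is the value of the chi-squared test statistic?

Expected counts for N = 1448 under a 12:3:1 ratio (total parts = 16):
  white: 1448 × 12/16 = 1086
  black: 1448 × 3/16 = 271.5
  brown: 1448 × 1/16 = 90.5
χ² = Σ (O − E)² / E
  white: (1131 − 1086)² / 1086 = 1.8646
  black: (221 − 271.5)² / 271.5 = 9.3932
  brown: (96 − 90.5)² / 90.5 = 0.3343
χ² = 1.8646 + 9.3932 + 0.3343 = 11.5921 ≈ 11.592

11.592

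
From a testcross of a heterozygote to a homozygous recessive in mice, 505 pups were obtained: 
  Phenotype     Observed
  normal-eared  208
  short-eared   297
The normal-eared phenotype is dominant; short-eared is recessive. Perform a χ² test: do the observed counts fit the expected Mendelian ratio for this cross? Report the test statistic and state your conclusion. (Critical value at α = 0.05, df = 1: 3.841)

A testcross of a heterozygote (Aa × aa) gives a 1:1 phenotypic ratio.
Under the 1:1 hypothesis (Σ ratio = 2, N = 505):
  normal-eared: 505 × 1/2 = 252.5
  short-eared: 505 × 1/2 = 252.5
χ² = Σ (O − E)² / E
  normal-eared: (208 − 252.5)² / 252.5 = 7.8426
  short-eared: (297 − 252.5)² / 252.5 = 7.8426
χ² = 7.8426 + 7.8426 = 15.6852 ≈ 15.685
Degrees of freedom = 2 − 1 = 1; critical value at α = 0.05 is 3.841.
Since 15.685 > 3.841, we reject the null hypothesis — the data do not fit the 1:1 ratio.

15.685; not consistent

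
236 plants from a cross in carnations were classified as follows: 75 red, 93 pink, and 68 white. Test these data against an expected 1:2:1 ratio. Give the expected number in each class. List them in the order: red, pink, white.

Expected counts for N = 236 under a 1:2:1 ratio (total parts = 4):
  red: 236 × 1/4 = 59
  pink: 236 × 2/4 = 118
  white: 236 × 1/4 = 59

59, 118, 59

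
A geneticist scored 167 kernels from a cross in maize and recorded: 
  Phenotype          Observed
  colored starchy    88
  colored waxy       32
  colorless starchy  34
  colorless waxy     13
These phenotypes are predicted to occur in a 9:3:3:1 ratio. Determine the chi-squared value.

Total ratio parts = 16. Expected numbers out of 167:
  colored starchy: 167 × 9/16 = 93.9375
  colored waxy: 167 × 3/16 = 31.3125
  colorless starchy: 167 × 3/16 = 31.3125
  colorless waxy: 167 × 1/16 = 10.4375
χ² = Σ (O − E)² / E
  colored starchy: (88 − 93.9375)² / 93.9375 = 0.3753
  colored waxy: (32 − 31.3125)² / 31.3125 = 0.0151
  colorless starchy: (34 − 31.3125)² / 31.3125 = 0.2307
  colorless waxy: (13 − 10.4375)² / 10.4375 = 0.6291
χ² = 0.3753 + 0.0151 + 0.2307 + 0.6291 = 1.2502 ≈ 1.250

1.250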